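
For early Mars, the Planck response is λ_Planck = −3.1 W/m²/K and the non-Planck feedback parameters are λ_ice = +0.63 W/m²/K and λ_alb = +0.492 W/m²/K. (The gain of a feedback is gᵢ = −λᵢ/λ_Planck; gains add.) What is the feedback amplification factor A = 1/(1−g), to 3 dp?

Convert to gains: g_ice = 0.63/3.1 = 0.2032; g_alb = 0.492/3.1 = 0.1587.
Total gain g = 0.3619.
A = 1/(1 − 0.3619) = 1.567.

1.567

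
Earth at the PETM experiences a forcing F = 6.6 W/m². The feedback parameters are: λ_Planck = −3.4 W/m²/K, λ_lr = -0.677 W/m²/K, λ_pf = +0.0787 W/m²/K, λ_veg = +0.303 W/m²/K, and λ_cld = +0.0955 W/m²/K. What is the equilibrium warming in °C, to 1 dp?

Net feedback parameter λ = (−3.4) + (-0.677) + (+0.0787) + (+0.303) + (+0.0955) = -3.5998 W/m²/K.
ΔT = −F/λ = −6.6/(-3.5998) = 1.8 °C.

1.8 °C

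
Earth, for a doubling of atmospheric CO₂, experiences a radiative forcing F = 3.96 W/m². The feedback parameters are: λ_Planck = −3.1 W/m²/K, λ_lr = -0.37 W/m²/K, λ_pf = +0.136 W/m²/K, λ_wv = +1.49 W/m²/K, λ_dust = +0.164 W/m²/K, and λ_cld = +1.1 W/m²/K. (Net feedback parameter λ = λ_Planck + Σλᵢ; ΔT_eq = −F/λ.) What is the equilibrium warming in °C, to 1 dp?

Net feedback parameter λ = (−3.1) + (-0.37) + (+0.136) + (+1.49) + (+0.164) + (+1.1) = -0.58 W/m²/K.
ΔT = −F/λ = −3.96/(-0.58) = 6.8 °C.

6.8 °C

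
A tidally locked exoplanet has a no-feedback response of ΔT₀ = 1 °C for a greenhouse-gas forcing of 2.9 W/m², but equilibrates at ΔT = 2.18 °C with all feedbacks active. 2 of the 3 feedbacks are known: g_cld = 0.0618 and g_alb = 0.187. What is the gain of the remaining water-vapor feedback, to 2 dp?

0.29

Amplification A = ΔT/ΔT₀ = 2.18/1 = 2.18.
Total gain g = 1 − 1/A = 1 − 1/2.18 = 0.5413.
Known gains sum to 0.0618 + 0.187 = 0.2488.
g_wv = 0.5413 − 0.2488 = 0.29.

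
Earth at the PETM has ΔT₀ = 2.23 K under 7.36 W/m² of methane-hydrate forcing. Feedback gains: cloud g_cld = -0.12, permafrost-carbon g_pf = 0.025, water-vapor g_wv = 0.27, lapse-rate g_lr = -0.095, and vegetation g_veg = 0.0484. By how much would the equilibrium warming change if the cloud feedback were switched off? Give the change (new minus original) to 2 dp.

0.41 K

Original: g = 0.1284, ΔT = 2.23/(1−0.1284) = 2.5585 K.
Without cloud: g' = 0.2484, ΔT' = 2.23/(1−0.2484) = 2.9670 K.
Change = 2.9670 − 2.5585 = 0.41 K.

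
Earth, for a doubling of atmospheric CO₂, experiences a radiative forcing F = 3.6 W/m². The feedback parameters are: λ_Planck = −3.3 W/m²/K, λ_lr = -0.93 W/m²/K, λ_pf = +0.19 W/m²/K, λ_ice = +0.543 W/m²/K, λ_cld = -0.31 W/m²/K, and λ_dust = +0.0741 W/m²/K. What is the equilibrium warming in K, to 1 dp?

1.0 K

Net feedback parameter λ = (−3.3) + (-0.93) + (+0.19) + (+0.543) + (-0.31) + (+0.0741) = -3.7329 W/m²/K.
ΔT = −F/λ = −3.6/(-3.7329) = 1.0 K.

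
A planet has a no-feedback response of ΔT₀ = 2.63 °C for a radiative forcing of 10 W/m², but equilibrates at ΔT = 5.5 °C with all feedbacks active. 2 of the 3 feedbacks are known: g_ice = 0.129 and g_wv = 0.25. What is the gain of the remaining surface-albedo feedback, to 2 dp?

0.14

Amplification A = ΔT/ΔT₀ = 5.5/2.63 = 2.091.
Total gain g = 1 − 1/A = 1 − 1/2.091 = 0.5218.
Known gains sum to 0.129 + 0.25 = 0.379.
g_alb = 0.5218 − 0.379 = 0.14.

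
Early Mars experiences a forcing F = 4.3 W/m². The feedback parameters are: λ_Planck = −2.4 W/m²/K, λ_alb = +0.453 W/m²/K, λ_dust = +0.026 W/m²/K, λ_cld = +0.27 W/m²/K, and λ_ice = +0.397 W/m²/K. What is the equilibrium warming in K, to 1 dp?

Net feedback parameter λ = (−2.4) + (+0.453) + (+0.026) + (+0.27) + (+0.397) = -1.254 W/m²/K.
ΔT = −F/λ = −4.3/(-1.254) = 3.4 K.

3.4 K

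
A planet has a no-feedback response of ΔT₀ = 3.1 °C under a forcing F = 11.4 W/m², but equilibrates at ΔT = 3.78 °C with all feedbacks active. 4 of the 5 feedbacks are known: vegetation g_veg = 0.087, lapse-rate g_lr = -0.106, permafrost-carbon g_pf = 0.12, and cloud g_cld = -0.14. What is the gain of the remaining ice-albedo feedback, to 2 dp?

0.22

Amplification A = ΔT/ΔT₀ = 3.78/3.1 = 1.219.
Total gain g = 1 − 1/A = 1 − 1/1.219 = 0.1797.
Known gains sum to 0.087 − 0.106 + 0.12 − 0.14 = -0.039.
g_ice = 0.1797 + 0.039 = 0.22.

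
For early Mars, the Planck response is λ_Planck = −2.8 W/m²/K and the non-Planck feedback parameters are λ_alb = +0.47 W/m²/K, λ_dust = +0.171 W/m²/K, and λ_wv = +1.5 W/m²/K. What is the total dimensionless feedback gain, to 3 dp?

Convert to gains: g_alb = 0.47/2.8 = 0.1679; g_dust = 0.171/2.8 = 0.06107; g_wv = 1.5/2.8 = 0.5357.
Total gain g = 0.76467.

0.765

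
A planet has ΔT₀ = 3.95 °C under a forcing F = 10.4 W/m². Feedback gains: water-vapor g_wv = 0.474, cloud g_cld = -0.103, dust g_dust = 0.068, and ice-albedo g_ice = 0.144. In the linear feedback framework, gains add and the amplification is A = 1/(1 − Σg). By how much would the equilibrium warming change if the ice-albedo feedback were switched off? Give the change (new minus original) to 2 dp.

Original: g = 0.583, ΔT = 3.95/(1−0.583) = 9.4724 °C.
Without ice-albedo: g' = 0.439, ΔT' = 3.95/(1−0.439) = 7.0410 °C.
Change = 7.0410 − 9.4724 = -2.43 °C.

-2.43 °C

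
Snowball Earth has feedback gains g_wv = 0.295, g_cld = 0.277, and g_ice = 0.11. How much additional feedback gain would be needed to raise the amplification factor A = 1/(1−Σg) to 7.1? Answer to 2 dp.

Current total gain = 0.682.
Target gain for A = 7.1: g* = 1 − 1/7.1 = 0.8592.
Additional gain needed = 0.8592 − 0.682 = 0.18.

0.18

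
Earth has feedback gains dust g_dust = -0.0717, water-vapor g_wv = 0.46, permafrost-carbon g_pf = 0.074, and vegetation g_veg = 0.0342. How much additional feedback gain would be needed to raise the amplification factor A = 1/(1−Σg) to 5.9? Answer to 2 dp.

0.33

Current total gain = 0.4965.
Target gain for A = 5.9: g* = 1 − 1/5.9 = 0.8305.
Additional gain needed = 0.8305 − 0.4965 = 0.33.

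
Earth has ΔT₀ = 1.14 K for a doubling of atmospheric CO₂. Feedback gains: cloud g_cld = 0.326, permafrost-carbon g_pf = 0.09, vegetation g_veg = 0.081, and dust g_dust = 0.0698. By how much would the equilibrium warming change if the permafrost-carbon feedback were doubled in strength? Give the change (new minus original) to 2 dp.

0.69 K

Original: g = 0.5668, ΔT = 1.14/(1−0.5668) = 2.6316 K.
With doubled permafrost-carbon: g' = 0.6568, ΔT' = 1.14/(1−0.6568) = 3.3217 K.
Change = 3.3217 − 2.6316 = 0.69 K.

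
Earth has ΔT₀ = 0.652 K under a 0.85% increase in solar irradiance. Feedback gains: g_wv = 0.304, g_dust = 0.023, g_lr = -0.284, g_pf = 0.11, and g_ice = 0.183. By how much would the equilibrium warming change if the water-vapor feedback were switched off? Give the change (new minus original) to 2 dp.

Original: g = 0.336, ΔT = 0.652/(1−0.336) = 0.9819 K.
Without water-vapor: g' = 0.032, ΔT' = 0.652/(1−0.032) = 0.6736 K.
Change = 0.6736 − 0.9819 = -0.31 K.

-0.31 K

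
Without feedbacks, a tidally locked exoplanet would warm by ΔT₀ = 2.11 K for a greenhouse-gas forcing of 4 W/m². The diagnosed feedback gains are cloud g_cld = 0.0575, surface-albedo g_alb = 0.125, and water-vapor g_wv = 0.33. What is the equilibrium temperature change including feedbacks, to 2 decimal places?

Total gain g = 0.0575 + 0.125 + 0.33 = 0.5125.
Amplification A = 1/(1 − 0.5125) = 2.051.
ΔT = 2.11 × 2.051 = 4.33 K.

4.33 K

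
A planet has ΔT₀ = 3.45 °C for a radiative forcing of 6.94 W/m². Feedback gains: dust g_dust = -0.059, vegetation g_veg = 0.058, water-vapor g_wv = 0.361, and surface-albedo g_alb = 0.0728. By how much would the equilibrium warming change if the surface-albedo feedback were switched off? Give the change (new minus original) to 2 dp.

-0.69 °C

Original: g = 0.4328, ΔT = 3.45/(1−0.4328) = 6.0825 °C.
Without surface-albedo: g' = 0.36, ΔT' = 3.45/(1−0.36) = 5.3906 °C.
Change = 5.3906 − 6.0825 = -0.69 °C.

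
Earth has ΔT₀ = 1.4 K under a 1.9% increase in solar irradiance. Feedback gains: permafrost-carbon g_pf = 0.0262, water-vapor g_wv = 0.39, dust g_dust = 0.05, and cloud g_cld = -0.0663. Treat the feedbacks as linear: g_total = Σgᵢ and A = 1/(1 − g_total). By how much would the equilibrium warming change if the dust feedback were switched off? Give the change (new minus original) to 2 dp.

Original: g = 0.3999, ΔT = 1.4/(1−0.3999) = 2.3329 K.
Without dust: g' = 0.3499, ΔT' = 1.4/(1−0.3499) = 2.1535 K.
Change = 2.1535 − 2.3329 = -0.18 K.

-0.18 K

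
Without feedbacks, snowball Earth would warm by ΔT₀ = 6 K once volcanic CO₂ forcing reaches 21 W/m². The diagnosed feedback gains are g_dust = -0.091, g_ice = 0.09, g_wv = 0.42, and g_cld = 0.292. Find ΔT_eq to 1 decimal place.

20.8 K

Total gain g = -0.091 + 0.09 + 0.42 + 0.292 = 0.711.
Amplification A = 1/(1 − 0.711) = 3.46.
ΔT = 6 × 3.46 = 20.8 K.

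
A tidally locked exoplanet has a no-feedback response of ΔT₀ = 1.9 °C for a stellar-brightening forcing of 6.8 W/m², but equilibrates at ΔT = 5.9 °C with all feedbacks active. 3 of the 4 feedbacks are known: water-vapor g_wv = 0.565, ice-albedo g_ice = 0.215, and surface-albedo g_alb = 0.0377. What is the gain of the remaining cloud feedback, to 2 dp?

Amplification A = ΔT/ΔT₀ = 5.9/1.9 = 3.105.
Total gain g = 1 − 1/A = 1 − 1/3.105 = 0.6779.
Known gains sum to 0.565 + 0.215 + 0.0377 = 0.8177.
g_cld = 0.6779 − 0.8177 = -0.14.

-0.14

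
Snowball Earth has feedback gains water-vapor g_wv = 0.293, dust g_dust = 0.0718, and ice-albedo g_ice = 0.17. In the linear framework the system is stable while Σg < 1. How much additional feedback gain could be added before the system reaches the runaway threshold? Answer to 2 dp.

Current total gain = 0.293 + 0.0718 + 0.17 = 0.5348.
Margin to runaway = 1 − 0.5348 = 0.47.

0.47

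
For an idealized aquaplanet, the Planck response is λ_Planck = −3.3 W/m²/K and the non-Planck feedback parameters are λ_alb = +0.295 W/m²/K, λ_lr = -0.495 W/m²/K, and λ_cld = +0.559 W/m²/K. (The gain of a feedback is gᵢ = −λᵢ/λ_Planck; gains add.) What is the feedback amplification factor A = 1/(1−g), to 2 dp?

Convert to gains: g_alb = 0.295/3.3 = 0.08939; g_lr = -0.495/3.3 = -0.15; g_cld = 0.559/3.3 = 0.1694.
Total gain g = 0.10879.
A = 1/(1 − 0.10879) = 1.12.

1.12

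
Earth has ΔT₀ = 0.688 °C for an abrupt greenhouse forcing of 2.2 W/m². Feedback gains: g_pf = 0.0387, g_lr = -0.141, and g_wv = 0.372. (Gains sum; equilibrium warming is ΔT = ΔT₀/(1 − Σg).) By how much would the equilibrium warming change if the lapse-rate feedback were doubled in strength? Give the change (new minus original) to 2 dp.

Original: g = 0.2697, ΔT = 0.688/(1−0.2697) = 0.9421 °C.
With doubled lapse-rate: g' = 0.1287, ΔT' = 0.688/(1−0.1287) = 0.7896 °C.
Change = 0.7896 − 0.9421 = -0.15 °C.

-0.15 °C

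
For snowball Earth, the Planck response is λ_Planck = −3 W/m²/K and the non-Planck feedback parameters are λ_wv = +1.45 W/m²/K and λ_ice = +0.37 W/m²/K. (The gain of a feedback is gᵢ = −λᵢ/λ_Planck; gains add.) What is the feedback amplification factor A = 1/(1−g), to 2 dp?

2.54

Convert to gains: g_wv = 1.45/3 = 0.4833; g_ice = 0.37/3 = 0.1233.
Total gain g = 0.6066.
A = 1/(1 − 0.6066) = 2.54.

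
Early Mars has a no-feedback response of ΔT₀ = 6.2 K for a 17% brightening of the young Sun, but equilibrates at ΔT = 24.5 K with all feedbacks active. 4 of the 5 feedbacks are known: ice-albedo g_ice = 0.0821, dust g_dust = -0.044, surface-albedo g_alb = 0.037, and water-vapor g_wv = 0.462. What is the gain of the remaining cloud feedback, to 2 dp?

Amplification A = ΔT/ΔT₀ = 24.5/6.2 = 3.952.
Total gain g = 1 − 1/A = 1 − 1/3.952 = 0.747.
Known gains sum to 0.0821 − 0.044 + 0.037 + 0.462 = 0.5371.
g_cld = 0.747 − 0.5371 = 0.21.

0.21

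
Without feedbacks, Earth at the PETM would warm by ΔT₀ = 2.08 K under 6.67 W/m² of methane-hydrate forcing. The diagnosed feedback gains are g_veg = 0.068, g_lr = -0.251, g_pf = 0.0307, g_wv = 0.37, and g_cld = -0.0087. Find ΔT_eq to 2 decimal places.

Total gain g = 0.068 − 0.251 + 0.0307 + 0.37 − 0.0087 = 0.209.
Amplification A = 1/(1 − 0.209) = 1.264.
ΔT = 2.08 × 1.264 = 2.63 K.

2.63 K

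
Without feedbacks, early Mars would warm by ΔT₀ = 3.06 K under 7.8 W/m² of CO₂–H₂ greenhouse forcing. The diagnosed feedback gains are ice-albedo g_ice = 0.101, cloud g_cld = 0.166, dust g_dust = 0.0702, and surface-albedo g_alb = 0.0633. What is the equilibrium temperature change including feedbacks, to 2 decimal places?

5.10 K

Total gain g = 0.101 + 0.166 + 0.0702 + 0.0633 = 0.4005.
Amplification A = 1/(1 − 0.4005) = 1.668.
ΔT = 3.06 × 1.668 = 5.10 K.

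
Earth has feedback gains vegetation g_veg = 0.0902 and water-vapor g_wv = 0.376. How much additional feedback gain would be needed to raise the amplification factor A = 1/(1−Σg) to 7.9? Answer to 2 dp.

Current total gain = 0.4662.
Target gain for A = 7.9: g* = 1 − 1/7.9 = 0.8734.
Additional gain needed = 0.8734 − 0.4662 = 0.41.

0.41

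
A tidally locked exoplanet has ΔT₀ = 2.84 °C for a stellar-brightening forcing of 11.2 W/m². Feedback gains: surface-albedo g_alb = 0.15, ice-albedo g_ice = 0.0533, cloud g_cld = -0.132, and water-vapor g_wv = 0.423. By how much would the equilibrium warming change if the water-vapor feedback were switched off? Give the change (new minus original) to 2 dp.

Original: g = 0.4943, ΔT = 2.84/(1−0.4943) = 5.6160 °C.
Without water-vapor: g' = 0.0713, ΔT' = 2.84/(1−0.0713) = 3.0580 °C.
Change = 3.0580 − 5.6160 = -2.56 °C.

-2.56 °C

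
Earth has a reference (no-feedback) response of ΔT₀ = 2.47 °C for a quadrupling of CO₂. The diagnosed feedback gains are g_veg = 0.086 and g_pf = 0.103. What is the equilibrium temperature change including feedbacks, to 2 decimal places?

Total gain g = 0.086 + 0.103 = 0.189.
Amplification A = 1/(1 − 0.189) = 1.233.
ΔT = 2.47 × 1.233 = 3.05 °C.

3.05 °C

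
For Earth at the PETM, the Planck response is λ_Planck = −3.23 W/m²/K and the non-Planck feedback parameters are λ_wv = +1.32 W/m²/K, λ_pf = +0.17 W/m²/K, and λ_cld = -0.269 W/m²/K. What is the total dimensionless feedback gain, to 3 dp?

Convert to gains: g_wv = 1.32/3.23 = 0.4087; g_pf = 0.17/3.23 = 0.05263; g_cld = -0.269/3.23 = -0.08328.
Total gain g = 0.37805.

0.378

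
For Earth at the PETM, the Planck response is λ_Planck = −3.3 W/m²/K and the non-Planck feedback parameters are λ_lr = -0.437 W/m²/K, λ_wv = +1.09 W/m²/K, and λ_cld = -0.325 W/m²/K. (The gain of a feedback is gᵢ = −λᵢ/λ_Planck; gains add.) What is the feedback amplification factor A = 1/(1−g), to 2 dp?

Convert to gains: g_lr = -0.437/3.3 = -0.1324; g_wv = 1.09/3.3 = 0.3303; g_cld = -0.325/3.3 = -0.09848.
Total gain g = 0.09942.
A = 1/(1 − 0.09942) = 1.11.

1.11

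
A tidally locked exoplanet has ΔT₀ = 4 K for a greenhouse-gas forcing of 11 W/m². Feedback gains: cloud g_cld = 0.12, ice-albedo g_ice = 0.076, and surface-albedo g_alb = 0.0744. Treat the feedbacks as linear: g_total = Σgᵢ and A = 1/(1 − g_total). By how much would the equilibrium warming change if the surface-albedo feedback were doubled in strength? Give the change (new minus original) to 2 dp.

Original: g = 0.2704, ΔT = 4/(1−0.2704) = 5.4825 K.
With doubled surface-albedo: g' = 0.3448, ΔT' = 4/(1−0.3448) = 6.1050 K.
Change = 6.1050 − 5.4825 = 0.62 K.

0.62 K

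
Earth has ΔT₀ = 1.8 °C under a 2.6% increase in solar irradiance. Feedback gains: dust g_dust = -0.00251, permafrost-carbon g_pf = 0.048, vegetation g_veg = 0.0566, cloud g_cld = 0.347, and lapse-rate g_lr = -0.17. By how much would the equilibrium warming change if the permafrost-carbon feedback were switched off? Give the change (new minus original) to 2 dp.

-0.16 °C

Original: g = 0.27909, ΔT = 1.8/(1−0.27909) = 2.4968 °C.
Without permafrost-carbon: g' = 0.23109, ΔT' = 1.8/(1−0.23109) = 2.3410 °C.
Change = 2.3410 − 2.4968 = -0.16 °C.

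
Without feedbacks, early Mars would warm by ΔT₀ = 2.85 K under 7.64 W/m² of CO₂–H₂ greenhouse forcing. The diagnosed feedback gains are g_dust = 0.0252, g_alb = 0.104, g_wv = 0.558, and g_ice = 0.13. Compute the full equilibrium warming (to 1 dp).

15.6 K

Total gain g = 0.0252 + 0.104 + 0.558 + 0.13 = 0.8172.
Amplification A = 1/(1 − 0.8172) = 5.47.
ΔT = 2.85 × 5.47 = 15.6 K.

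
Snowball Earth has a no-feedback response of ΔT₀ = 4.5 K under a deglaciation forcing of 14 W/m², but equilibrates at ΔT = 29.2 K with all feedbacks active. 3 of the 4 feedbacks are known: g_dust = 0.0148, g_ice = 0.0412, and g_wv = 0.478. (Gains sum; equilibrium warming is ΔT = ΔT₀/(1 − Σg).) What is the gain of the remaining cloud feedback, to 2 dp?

0.31

Amplification A = ΔT/ΔT₀ = 29.2/4.5 = 6.489.
Total gain g = 1 − 1/A = 1 − 1/6.489 = 0.8459.
Known gains sum to 0.0148 + 0.0412 + 0.478 = 0.534.
g_cld = 0.8459 − 0.534 = 0.31.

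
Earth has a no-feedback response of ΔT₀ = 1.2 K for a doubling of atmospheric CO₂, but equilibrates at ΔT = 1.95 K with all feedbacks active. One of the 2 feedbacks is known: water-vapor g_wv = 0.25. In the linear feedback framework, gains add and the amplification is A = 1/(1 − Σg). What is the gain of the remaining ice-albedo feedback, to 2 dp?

0.13

Amplification A = ΔT/ΔT₀ = 1.95/1.2 = 1.625.
Total gain g = 1 − 1/A = 1 − 1/1.625 = 0.3846.
The known gain is 0.25.
g_ice = 0.3846 − 0.25 = 0.13.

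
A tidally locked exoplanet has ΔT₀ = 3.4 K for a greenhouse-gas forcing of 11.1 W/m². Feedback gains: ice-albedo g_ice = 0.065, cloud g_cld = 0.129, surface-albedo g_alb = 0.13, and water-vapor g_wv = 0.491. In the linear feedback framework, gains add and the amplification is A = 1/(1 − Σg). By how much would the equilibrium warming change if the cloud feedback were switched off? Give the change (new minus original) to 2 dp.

-7.55 K

Original: g = 0.815, ΔT = 3.4/(1−0.815) = 18.3784 K.
Without cloud: g' = 0.686, ΔT' = 3.4/(1−0.686) = 10.8280 K.
Change = 10.8280 − 18.3784 = -7.55 K.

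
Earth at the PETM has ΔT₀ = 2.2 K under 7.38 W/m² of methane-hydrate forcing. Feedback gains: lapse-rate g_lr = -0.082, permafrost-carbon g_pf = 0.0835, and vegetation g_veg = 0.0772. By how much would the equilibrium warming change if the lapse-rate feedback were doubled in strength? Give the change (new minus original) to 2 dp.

Original: g = 0.0787, ΔT = 2.2/(1−0.0787) = 2.3879 K.
With doubled lapse-rate: g' = -0.0033, ΔT' = 2.2/(1+0.0033) = 2.1928 K.
Change = 2.1928 − 2.3879 = -0.20 K.

-0.20 K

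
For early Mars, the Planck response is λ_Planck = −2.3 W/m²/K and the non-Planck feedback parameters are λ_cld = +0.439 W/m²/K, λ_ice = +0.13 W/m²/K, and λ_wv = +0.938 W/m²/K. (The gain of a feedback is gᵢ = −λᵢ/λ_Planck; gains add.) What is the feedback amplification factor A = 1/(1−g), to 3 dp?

Convert to gains: g_cld = 0.439/2.3 = 0.1909; g_ice = 0.13/2.3 = 0.05652; g_wv = 0.938/2.3 = 0.4078.
Total gain g = 0.65522.
A = 1/(1 − 0.65522) = 2.900.

2.900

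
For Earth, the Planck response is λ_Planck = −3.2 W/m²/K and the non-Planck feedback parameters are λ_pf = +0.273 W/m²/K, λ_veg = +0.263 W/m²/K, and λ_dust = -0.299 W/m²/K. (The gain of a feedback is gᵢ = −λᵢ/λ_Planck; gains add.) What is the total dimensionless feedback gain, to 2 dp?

Convert to gains: g_pf = 0.273/3.2 = 0.08531; g_veg = 0.263/3.2 = 0.08219; g_dust = -0.299/3.2 = -0.09344.
Total gain g = 0.07406.

0.07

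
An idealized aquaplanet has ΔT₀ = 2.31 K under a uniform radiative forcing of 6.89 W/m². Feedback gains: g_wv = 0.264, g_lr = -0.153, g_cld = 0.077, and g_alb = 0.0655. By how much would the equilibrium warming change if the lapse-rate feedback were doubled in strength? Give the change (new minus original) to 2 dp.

Original: g = 0.2535, ΔT = 2.31/(1−0.2535) = 3.0944 K.
With doubled lapse-rate: g' = 0.1005, ΔT' = 2.31/(1−0.1005) = 2.5681 K.
Change = 2.5681 − 3.0944 = -0.53 K.

-0.53 K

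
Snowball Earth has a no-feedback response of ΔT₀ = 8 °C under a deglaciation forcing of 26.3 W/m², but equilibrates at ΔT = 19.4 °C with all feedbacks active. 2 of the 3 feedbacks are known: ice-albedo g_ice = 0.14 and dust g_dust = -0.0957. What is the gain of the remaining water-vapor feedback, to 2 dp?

0.54

Amplification A = ΔT/ΔT₀ = 19.4/8 = 2.425.
Total gain g = 1 − 1/A = 1 − 1/2.425 = 0.5876.
Known gains sum to 0.14 − 0.0957 = 0.0443.
g_wv = 0.5876 − 0.0443 = 0.54.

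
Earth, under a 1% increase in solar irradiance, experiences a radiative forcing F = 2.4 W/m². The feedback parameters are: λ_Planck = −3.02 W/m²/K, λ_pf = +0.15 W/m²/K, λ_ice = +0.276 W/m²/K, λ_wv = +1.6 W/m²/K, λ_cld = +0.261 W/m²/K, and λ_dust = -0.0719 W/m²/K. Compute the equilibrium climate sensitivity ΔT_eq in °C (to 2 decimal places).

2.98 °C

Net feedback parameter λ = (−3.02) + (+0.15) + (+0.276) + (+1.6) + (+0.261) + (-0.0719) = -0.8049 W/m²/K.
ΔT = −F/λ = −2.4/(-0.8049) = 2.98 °C.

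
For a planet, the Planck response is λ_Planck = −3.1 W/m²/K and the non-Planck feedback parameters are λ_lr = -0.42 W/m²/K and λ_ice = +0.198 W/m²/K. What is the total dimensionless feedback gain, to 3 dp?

-0.072

Convert to gains: g_lr = -0.42/3.1 = -0.1355; g_ice = 0.198/3.1 = 0.06387.
Total gain g = -0.07163.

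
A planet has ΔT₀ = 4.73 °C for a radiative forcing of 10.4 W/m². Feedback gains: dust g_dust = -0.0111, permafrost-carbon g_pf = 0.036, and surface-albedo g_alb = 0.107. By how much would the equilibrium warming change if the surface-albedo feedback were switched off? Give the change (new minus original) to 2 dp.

Original: g = 0.1319, ΔT = 4.73/(1−0.1319) = 5.4487 °C.
Without surface-albedo: g' = 0.0249, ΔT' = 4.73/(1−0.0249) = 4.8508 °C.
Change = 4.8508 − 5.4487 = -0.60 °C.

-0.60 °C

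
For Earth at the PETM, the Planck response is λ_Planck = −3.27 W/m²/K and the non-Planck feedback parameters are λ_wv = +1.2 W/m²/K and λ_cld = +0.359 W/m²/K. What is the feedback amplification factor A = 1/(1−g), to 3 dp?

Convert to gains: g_wv = 1.2/3.27 = 0.367; g_cld = 0.359/3.27 = 0.1098.
Total gain g = 0.4768.
A = 1/(1 − 0.4768) = 1.911.

1.911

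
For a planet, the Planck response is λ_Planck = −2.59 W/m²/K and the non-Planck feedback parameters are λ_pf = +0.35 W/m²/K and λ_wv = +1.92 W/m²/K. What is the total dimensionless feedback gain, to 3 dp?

0.876

Convert to gains: g_pf = 0.35/2.59 = 0.1351; g_wv = 1.92/2.59 = 0.7413.
Total gain g = 0.8764.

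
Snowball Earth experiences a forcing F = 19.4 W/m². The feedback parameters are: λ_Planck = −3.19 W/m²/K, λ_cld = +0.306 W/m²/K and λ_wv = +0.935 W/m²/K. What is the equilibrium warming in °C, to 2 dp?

9.95 °C

Net feedback parameter λ = (−3.19) + (+0.306) + (+0.935) = -1.949 W/m²/K.
ΔT = −F/λ = −19.4/(-1.949) = 9.95 °C.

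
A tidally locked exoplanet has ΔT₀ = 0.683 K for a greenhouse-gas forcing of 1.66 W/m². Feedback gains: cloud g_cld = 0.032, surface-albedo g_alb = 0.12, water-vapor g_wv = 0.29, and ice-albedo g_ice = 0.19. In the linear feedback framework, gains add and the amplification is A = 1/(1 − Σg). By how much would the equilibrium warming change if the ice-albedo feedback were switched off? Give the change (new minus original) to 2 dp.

Original: g = 0.632, ΔT = 0.683/(1−0.632) = 1.8560 K.
Without ice-albedo: g' = 0.442, ΔT' = 0.683/(1−0.442) = 1.2240 K.
Change = 1.2240 − 1.8560 = -0.63 K.

-0.63 K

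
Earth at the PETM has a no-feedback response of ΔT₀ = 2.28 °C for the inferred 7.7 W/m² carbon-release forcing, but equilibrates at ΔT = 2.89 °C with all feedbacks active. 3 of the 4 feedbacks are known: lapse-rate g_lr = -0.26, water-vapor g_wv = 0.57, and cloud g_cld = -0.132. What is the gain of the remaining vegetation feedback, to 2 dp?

0.03

Amplification A = ΔT/ΔT₀ = 2.89/2.28 = 1.268.
Total gain g = 1 − 1/A = 1 − 1/1.268 = 0.2114.
Known gains sum to -0.26 + 0.57 − 0.132 = 0.178.
g_veg = 0.2114 − 0.178 = 0.03.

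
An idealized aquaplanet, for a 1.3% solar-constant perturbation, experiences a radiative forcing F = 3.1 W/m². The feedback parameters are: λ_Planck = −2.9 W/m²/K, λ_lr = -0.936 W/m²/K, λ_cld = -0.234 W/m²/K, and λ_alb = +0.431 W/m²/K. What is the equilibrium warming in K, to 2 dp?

Net feedback parameter λ = (−2.9) + (-0.936) + (-0.234) + (+0.431) = -3.639 W/m²/K.
ΔT = −F/λ = −3.1/(-3.639) = 0.85 K.

0.85 K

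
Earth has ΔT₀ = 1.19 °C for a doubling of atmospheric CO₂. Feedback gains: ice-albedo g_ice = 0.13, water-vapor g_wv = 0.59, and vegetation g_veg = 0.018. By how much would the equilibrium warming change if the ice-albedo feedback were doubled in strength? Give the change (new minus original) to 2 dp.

4.47 °C

Original: g = 0.738, ΔT = 1.19/(1−0.738) = 4.5420 °C.
With doubled ice-albedo: g' = 0.868, ΔT' = 1.19/(1−0.868) = 9.0152 °C.
Change = 9.0152 − 4.5420 = 4.47 °C.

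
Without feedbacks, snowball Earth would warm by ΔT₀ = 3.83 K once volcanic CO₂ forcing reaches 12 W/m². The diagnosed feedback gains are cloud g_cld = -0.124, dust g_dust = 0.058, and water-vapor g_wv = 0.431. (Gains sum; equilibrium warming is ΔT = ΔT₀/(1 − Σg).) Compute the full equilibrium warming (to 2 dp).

6.03 K

Total gain g = -0.124 + 0.058 + 0.431 = 0.365.
Amplification A = 1/(1 − 0.365) = 1.575.
ΔT = 3.83 × 1.575 = 6.03 K.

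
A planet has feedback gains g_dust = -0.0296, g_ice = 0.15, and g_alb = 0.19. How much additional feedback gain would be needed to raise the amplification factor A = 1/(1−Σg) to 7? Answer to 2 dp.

Current total gain = 0.3104.
Target gain for A = 7: g* = 1 − 1/7 = 0.8571.
Additional gain needed = 0.8571 − 0.3104 = 0.55.

0.55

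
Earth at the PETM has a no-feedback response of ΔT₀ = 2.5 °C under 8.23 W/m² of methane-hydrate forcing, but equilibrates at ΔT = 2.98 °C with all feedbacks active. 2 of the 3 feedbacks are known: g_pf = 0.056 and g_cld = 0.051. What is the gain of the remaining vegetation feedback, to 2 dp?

0.05

Amplification A = ΔT/ΔT₀ = 2.98/2.5 = 1.192.
Total gain g = 1 − 1/A = 1 − 1/1.192 = 0.1611.
Known gains sum to 0.056 + 0.051 = 0.107.
g_veg = 0.1611 − 0.107 = 0.05.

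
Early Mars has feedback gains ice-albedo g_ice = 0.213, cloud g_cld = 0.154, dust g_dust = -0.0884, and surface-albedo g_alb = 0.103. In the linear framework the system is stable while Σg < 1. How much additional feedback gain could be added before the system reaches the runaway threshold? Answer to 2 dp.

Current total gain = 0.213 + 0.154 − 0.0884 + 0.103 = 0.3816.
Margin to runaway = 1 − 0.3816 = 0.62.

0.62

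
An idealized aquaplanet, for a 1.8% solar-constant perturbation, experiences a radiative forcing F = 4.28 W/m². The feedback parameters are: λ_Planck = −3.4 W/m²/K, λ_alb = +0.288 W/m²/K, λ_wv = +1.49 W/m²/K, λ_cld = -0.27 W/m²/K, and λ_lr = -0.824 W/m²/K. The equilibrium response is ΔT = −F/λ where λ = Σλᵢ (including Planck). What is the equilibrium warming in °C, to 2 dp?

Net feedback parameter λ = (−3.4) + (+0.288) + (+1.49) + (-0.27) + (-0.824) = -2.716 W/m²/K.
ΔT = −F/λ = −4.28/(-2.716) = 1.58 °C.

1.58 °C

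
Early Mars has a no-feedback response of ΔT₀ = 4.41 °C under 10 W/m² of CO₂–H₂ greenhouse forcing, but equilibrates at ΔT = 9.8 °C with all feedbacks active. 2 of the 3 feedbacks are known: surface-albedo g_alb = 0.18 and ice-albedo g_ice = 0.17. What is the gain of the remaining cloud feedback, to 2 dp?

Amplification A = ΔT/ΔT₀ = 9.8/4.41 = 2.222.
Total gain g = 1 − 1/A = 1 − 1/2.222 = 0.55.
Known gains sum to 0.18 + 0.17 = 0.35.
g_cld = 0.55 − 0.35 = 0.20.

0.20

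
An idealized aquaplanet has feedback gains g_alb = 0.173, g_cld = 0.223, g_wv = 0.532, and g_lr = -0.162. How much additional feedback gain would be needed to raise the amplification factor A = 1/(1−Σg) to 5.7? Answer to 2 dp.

0.06

Current total gain = 0.766.
Target gain for A = 5.7: g* = 1 − 1/5.7 = 0.8246.
Additional gain needed = 0.8246 − 0.766 = 0.06.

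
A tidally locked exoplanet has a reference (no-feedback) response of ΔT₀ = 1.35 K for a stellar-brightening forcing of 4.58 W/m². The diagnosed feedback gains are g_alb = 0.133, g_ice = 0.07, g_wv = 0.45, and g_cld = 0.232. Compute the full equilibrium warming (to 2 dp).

Total gain g = 0.133 + 0.07 + 0.45 + 0.232 = 0.885.
Amplification A = 1/(1 − 0.885) = 8.696.
ΔT = 1.35 × 8.696 = 11.74 K.

11.74 K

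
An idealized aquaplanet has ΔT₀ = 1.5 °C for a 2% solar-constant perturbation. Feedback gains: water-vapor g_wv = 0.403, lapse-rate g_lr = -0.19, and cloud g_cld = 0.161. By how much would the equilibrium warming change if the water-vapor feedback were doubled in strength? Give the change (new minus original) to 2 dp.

4.33 °C

Original: g = 0.374, ΔT = 1.5/(1−0.374) = 2.3962 °C.
With doubled water-vapor: g' = 0.777, ΔT' = 1.5/(1−0.777) = 6.7265 °C.
Change = 6.7265 − 2.3962 = 4.33 °C.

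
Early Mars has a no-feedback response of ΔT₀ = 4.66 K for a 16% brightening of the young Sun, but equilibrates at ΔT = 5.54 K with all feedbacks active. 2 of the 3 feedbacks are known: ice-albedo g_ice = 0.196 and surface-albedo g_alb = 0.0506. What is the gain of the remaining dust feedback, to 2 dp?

Amplification A = ΔT/ΔT₀ = 5.54/4.66 = 1.189.
Total gain g = 1 − 1/A = 1 − 1/1.189 = 0.159.
Known gains sum to 0.196 + 0.0506 = 0.2466.
g_dust = 0.159 − 0.2466 = -0.09.

-0.09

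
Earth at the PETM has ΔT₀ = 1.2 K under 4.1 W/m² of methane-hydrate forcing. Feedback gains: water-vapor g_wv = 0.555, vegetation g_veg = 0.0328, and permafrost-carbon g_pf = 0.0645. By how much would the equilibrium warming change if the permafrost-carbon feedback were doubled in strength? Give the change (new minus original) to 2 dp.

Original: g = 0.6523, ΔT = 1.2/(1−0.6523) = 3.4513 K.
With doubled permafrost-carbon: g' = 0.7168, ΔT' = 1.2/(1−0.7168) = 4.2373 K.
Change = 4.2373 − 3.4513 = 0.79 K.

0.79 K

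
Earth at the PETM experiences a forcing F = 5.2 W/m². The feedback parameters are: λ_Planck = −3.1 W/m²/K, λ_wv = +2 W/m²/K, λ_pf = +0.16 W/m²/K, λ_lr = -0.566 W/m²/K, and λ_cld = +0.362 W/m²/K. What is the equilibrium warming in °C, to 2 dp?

4.55 °C

Net feedback parameter λ = (−3.1) + (+2) + (+0.16) + (-0.566) + (+0.362) = -1.144 W/m²/K.
ΔT = −F/λ = −5.2/(-1.144) = 4.55 °C.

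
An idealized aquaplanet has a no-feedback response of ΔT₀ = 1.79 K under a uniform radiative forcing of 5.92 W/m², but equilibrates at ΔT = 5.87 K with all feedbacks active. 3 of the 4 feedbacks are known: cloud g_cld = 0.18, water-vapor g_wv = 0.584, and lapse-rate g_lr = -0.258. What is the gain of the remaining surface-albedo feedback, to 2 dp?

Amplification A = ΔT/ΔT₀ = 5.87/1.79 = 3.279.
Total gain g = 1 − 1/A = 1 − 1/3.279 = 0.695.
Known gains sum to 0.18 + 0.584 − 0.258 = 0.506.
g_alb = 0.695 − 0.506 = 0.19.

0.19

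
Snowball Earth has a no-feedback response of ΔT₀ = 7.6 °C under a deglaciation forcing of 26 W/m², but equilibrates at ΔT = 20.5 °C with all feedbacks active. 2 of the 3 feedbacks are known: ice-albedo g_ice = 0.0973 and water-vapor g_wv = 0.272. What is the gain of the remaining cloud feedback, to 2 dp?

0.26

Amplification A = ΔT/ΔT₀ = 20.5/7.6 = 2.697.
Total gain g = 1 − 1/A = 1 − 1/2.697 = 0.6292.
Known gains sum to 0.0973 + 0.272 = 0.3693.
g_cld = 0.6292 − 0.3693 = 0.26.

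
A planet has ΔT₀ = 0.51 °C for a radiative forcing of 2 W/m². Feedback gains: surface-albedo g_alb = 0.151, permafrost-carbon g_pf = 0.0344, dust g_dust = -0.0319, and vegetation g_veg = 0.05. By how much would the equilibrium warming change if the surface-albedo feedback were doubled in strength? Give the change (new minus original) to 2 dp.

Original: g = 0.2035, ΔT = 0.51/(1−0.2035) = 0.6403 °C.
With doubled surface-albedo: g' = 0.3545, ΔT' = 0.51/(1−0.3545) = 0.7901 °C.
Change = 0.7901 − 0.6403 = 0.15 °C.

0.15 °C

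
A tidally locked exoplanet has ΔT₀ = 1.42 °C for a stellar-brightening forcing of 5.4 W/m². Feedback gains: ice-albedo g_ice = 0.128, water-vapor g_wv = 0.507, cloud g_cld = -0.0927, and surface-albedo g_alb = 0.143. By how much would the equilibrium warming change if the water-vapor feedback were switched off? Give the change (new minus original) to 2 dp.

-2.78 °C

Original: g = 0.6853, ΔT = 1.42/(1−0.6853) = 4.5122 °C.
Without water-vapor: g' = 0.1783, ΔT' = 1.42/(1−0.1783) = 1.7281 °C.
Change = 1.7281 − 4.5122 = -2.78 °C.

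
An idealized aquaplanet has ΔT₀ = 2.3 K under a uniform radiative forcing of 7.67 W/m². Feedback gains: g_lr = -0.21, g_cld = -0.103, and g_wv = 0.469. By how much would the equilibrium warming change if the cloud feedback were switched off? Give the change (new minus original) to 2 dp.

0.38 K

Original: g = 0.156, ΔT = 2.3/(1−0.156) = 2.7251 K.
Without cloud: g' = 0.259, ΔT' = 2.3/(1−0.259) = 3.1039 K.
Change = 3.1039 − 2.7251 = 0.38 K.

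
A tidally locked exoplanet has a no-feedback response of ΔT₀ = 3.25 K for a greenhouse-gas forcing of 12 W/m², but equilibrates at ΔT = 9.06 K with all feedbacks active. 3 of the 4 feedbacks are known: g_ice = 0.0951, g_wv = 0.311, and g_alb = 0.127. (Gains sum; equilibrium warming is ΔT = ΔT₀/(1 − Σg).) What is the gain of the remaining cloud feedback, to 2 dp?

Amplification A = ΔT/ΔT₀ = 9.06/3.25 = 2.788.
Total gain g = 1 − 1/A = 1 − 1/2.788 = 0.6413.
Known gains sum to 0.0951 + 0.311 + 0.127 = 0.5331.
g_cld = 0.6413 − 0.5331 = 0.11.

0.11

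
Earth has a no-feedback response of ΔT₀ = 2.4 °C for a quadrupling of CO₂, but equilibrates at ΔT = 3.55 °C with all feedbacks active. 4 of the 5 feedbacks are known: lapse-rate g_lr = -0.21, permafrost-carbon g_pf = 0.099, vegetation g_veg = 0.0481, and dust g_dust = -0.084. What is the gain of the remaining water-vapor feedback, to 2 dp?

Amplification A = ΔT/ΔT₀ = 3.55/2.4 = 1.479.
Total gain g = 1 − 1/A = 1 − 1/1.479 = 0.3239.
Known gains sum to -0.21 + 0.099 + 0.0481 − 0.084 = -0.1469.
g_wv = 0.3239 + 0.1469 = 0.47.

0.47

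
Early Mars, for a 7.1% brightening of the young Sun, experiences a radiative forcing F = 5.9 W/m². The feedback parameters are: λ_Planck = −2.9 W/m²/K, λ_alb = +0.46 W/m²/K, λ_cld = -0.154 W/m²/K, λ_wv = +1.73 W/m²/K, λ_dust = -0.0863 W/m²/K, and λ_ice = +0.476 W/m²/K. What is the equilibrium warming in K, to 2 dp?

Net feedback parameter λ = (−2.9) + (+0.46) + (-0.154) + (+1.73) + (-0.0863) + (+0.476) = -0.4743 W/m²/K.
ΔT = −F/λ = −5.9/(-0.4743) = 12.44 K.

12.44 K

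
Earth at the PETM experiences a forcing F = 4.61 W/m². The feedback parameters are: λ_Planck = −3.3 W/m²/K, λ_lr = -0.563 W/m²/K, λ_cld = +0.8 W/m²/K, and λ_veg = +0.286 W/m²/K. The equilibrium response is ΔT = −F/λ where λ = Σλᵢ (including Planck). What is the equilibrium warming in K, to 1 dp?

1.7 K

Net feedback parameter λ = (−3.3) + (-0.563) + (+0.8) + (+0.286) = -2.777 W/m²/K.
ΔT = −F/λ = −4.61/(-2.777) = 1.7 K.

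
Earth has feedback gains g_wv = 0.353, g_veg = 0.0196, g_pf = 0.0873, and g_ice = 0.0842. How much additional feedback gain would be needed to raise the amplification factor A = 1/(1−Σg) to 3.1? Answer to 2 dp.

0.13

Current total gain = 0.5441.
Target gain for A = 3.1: g* = 1 − 1/3.1 = 0.6774.
Additional gain needed = 0.6774 − 0.5441 = 0.13.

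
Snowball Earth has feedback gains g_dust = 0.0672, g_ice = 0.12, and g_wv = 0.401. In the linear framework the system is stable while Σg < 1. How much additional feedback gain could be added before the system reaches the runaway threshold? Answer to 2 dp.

0.41

Current total gain = 0.0672 + 0.12 + 0.401 = 0.5882.
Margin to runaway = 1 − 0.5882 = 0.41.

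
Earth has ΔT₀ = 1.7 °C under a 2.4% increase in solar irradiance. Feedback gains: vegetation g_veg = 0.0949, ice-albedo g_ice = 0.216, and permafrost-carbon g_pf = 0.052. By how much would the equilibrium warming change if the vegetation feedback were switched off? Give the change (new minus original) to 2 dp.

-0.35 °C

Original: g = 0.3629, ΔT = 1.7/(1−0.3629) = 2.6683 °C.
Without vegetation: g' = 0.268, ΔT' = 1.7/(1−0.268) = 2.3224 °C.
Change = 2.3224 − 2.6683 = -0.35 °C.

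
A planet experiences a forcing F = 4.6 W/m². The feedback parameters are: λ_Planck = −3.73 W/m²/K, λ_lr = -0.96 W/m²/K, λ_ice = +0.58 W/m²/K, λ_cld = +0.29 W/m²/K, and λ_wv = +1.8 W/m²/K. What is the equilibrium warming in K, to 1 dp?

Net feedback parameter λ = (−3.73) + (-0.96) + (+0.58) + (+0.29) + (+1.8) = -2.02 W/m²/K.
ΔT = −F/λ = −4.6/(-2.02) = 2.3 K.

2.3 K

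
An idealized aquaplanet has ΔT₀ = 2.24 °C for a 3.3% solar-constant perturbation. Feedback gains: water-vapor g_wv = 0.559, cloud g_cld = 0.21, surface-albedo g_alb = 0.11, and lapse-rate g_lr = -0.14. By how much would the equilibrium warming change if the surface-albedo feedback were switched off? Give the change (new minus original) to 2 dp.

-2.54 °C

Original: g = 0.739, ΔT = 2.24/(1−0.739) = 8.5824 °C.
Without surface-albedo: g' = 0.629, ΔT' = 2.24/(1−0.629) = 6.0377 °C.
Change = 6.0377 − 8.5824 = -2.54 °C.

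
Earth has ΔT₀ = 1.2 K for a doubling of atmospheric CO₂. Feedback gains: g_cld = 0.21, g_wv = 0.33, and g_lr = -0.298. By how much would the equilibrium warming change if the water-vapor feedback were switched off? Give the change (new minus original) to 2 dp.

Original: g = 0.242, ΔT = 1.2/(1−0.242) = 1.5831 K.
Without water-vapor: g' = -0.088, ΔT' = 1.2/(1+0.088) = 1.1029 K.
Change = 1.1029 − 1.5831 = -0.48 K.

-0.48 K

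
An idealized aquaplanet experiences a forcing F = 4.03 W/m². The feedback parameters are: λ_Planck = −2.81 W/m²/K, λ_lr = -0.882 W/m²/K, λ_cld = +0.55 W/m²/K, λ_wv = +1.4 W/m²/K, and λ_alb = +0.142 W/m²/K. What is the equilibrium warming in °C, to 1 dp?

2.5 °C

Net feedback parameter λ = (−2.81) + (-0.882) + (+0.55) + (+1.4) + (+0.142) = -1.6 W/m²/K.
ΔT = −F/λ = −4.03/(-1.6) = 2.5 °C.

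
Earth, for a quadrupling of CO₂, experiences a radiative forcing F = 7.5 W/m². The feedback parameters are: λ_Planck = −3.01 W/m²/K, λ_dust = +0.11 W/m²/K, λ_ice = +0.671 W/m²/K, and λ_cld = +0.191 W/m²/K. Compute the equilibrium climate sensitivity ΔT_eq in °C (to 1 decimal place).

Net feedback parameter λ = (−3.01) + (+0.11) + (+0.671) + (+0.191) = -2.038 W/m²/K.
ΔT = −F/λ = −7.5/(-2.038) = 3.7 °C.

3.7 °C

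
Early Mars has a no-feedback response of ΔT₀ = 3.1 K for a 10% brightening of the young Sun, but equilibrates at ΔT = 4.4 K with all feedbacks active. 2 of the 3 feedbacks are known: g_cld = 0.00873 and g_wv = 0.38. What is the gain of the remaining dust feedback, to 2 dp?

Amplification A = ΔT/ΔT₀ = 4.4/3.1 = 1.419.
Total gain g = 1 − 1/A = 1 − 1/1.419 = 0.2953.
Known gains sum to 0.00873 + 0.38 = 0.38873.
g_dust = 0.2953 − 0.38873 = -0.09.

-0.09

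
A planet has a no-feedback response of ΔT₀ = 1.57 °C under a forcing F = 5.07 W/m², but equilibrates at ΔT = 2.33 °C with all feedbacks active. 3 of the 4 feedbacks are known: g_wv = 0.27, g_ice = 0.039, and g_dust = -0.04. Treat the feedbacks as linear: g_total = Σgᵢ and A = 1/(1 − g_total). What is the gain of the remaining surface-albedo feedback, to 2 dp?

0.06

Amplification A = ΔT/ΔT₀ = 2.33/1.57 = 1.484.
Total gain g = 1 − 1/A = 1 − 1/1.484 = 0.3261.
Known gains sum to 0.27 + 0.039 − 0.04 = 0.269.
g_alb = 0.3261 − 0.269 = 0.06.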